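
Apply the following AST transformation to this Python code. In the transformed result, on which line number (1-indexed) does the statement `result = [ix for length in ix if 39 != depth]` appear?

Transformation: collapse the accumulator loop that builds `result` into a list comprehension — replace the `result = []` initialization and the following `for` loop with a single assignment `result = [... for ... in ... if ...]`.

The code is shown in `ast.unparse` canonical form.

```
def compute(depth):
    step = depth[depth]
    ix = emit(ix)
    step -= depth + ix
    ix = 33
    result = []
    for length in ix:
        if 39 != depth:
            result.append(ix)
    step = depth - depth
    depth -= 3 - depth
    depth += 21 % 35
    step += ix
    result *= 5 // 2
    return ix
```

Transformed code:
def compute(depth):
    step = depth[depth]
    ix = emit(ix)
    step -= depth + ix
    ix = 33
    result = [ix for length in ix if 39 != depth]
    step = depth - depth
    depth -= 3 - depth
    depth += 21 % 35
    step += ix
    result *= 5 // 2
    return ix

6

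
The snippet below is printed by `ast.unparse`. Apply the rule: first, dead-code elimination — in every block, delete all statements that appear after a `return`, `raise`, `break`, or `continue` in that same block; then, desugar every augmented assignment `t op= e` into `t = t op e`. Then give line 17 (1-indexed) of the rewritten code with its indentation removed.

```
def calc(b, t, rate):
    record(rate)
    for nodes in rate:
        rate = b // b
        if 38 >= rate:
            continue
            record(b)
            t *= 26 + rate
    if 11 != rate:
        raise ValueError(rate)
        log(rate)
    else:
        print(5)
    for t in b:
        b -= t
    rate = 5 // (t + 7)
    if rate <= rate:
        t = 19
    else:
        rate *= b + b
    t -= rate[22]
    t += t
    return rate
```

Transformed code:
def calc(b, t, rate):
    record(rate)
    for nodes in rate:
        rate = b // b
        if 38 >= rate:
            continue
    if 11 != rate:
        raise ValueError(rate)
    else:
        print(5)
    for t in b:
        b = b - t
    rate = 5 // (t + 7)
    if rate <= rate:
        t = 19
    else:
        rate = rate * (b + b)
    t = t - rate[22]
    t = t + t
    return rate

rate = rate * (b + b)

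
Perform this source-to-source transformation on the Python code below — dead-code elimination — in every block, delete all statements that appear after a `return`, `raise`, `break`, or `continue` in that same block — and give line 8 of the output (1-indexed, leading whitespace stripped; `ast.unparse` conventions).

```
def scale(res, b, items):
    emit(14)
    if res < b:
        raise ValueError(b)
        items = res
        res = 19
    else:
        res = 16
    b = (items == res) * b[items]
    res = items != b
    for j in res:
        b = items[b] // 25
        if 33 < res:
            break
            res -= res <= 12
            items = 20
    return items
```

res = items != b

Transformed code:
def scale(res, b, items):
    emit(14)
    if res < b:
        raise ValueError(b)
    else:
        res = 16
    b = (items == res) * b[items]
    res = items != b
    for j in res:
        b = items[b] // 25
        if 33 < res:
            break
    return items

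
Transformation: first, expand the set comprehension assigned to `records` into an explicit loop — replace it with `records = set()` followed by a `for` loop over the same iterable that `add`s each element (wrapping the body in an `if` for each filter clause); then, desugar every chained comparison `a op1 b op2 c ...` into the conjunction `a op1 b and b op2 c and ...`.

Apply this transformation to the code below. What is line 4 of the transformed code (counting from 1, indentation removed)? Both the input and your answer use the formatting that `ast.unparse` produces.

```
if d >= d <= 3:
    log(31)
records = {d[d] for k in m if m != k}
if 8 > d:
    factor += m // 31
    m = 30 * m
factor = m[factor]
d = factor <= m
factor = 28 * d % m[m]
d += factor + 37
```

Transformed code:
if d >= d and d <= 3:
    log(31)
records = set()
for k in m:
    if m != k:
        records.add(d[d])
if 8 > d:
    factor += m // 31
    m = 30 * m
factor = m[factor]
d = factor <= m
factor = 28 * d % m[m]
d += factor + 37

for k in m:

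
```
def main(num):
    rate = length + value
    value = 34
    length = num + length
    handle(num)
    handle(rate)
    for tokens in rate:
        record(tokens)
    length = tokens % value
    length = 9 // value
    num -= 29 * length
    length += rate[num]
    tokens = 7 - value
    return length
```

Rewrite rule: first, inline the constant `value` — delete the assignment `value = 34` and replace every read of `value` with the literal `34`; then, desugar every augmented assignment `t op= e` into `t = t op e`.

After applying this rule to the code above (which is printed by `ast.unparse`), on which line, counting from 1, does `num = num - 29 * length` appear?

Transformed code:
def main(num):
    rate = length + 34
    length = num + length
    handle(num)
    handle(rate)
    for tokens in rate:
        record(tokens)
    length = tokens % 34
    length = 9 // 34
    num = num - 29 * length
    length = length + rate[num]
    tokens = 7 - 34
    return length

10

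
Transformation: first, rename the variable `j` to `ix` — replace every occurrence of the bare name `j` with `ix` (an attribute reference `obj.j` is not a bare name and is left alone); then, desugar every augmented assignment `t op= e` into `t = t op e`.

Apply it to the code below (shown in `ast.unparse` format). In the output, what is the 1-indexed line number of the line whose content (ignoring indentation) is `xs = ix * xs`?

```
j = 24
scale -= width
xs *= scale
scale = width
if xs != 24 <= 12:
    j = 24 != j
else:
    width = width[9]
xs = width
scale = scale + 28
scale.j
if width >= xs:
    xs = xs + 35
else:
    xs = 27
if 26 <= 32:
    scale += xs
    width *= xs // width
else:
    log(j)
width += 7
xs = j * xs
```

22

Transformed code:
ix = 24
scale = scale - width
xs = xs * scale
scale = width
if xs != 24 <= 12:
    ix = 24 != ix
else:
    width = width[9]
xs = width
scale = scale + 28
scale.j
if width >= xs:
    xs = xs + 35
else:
    xs = 27
if 26 <= 32:
    scale = scale + xs
    width = width * (xs // width)
else:
    log(ix)
width = width + 7
xs = ix * xs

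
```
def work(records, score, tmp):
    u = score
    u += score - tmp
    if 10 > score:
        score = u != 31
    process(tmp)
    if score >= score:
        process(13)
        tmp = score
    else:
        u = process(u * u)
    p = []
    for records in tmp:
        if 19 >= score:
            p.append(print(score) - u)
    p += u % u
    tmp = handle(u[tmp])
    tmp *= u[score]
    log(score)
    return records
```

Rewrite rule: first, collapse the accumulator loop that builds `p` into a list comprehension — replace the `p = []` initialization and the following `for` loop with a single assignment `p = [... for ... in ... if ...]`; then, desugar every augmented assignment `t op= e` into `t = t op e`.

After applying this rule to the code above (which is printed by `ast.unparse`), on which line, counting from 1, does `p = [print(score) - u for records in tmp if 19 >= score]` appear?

Transformed code:
def work(records, score, tmp):
    u = score
    u = u + (score - tmp)
    if 10 > score:
        score = u != 31
    process(tmp)
    if score >= score:
        process(13)
        tmp = score
    else:
        u = process(u * u)
    p = [print(score) - u for records in tmp if 19 >= score]
    p = p + u % u
    tmp = handle(u[tmp])
    tmp = tmp * u[score]
    log(score)
    return records

12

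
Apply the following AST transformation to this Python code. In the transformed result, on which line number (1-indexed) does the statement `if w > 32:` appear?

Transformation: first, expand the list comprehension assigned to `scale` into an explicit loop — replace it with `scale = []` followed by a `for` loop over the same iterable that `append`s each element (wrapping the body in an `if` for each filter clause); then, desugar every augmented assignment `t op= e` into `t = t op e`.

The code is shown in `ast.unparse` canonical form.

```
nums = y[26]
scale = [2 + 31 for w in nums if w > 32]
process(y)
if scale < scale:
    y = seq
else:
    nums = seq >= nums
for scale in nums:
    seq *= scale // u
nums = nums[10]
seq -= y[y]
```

4

Transformed code:
nums = y[26]
scale = []
for w in nums:
    if w > 32:
        scale.append(2 + 31)
process(y)
if scale < scale:
    y = seq
else:
    nums = seq >= nums
for scale in nums:
    seq = seq * (scale // u)
nums = nums[10]
seq = seq - y[y]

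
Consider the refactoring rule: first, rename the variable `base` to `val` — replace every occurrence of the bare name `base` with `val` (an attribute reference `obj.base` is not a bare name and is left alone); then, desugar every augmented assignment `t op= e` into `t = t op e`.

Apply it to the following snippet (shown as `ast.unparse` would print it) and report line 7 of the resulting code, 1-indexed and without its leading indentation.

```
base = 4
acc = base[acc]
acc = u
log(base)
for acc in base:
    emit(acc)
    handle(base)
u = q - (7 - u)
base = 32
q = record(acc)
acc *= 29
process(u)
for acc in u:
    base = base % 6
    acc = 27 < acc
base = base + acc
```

Transformed code:
val = 4
acc = val[acc]
acc = u
log(val)
for acc in val:
    emit(acc)
    handle(val)
u = q - (7 - u)
val = 32
q = record(acc)
acc = acc * 29
process(u)
for acc in u:
    val = val % 6
    acc = 27 < acc
val = val + acc

handle(val)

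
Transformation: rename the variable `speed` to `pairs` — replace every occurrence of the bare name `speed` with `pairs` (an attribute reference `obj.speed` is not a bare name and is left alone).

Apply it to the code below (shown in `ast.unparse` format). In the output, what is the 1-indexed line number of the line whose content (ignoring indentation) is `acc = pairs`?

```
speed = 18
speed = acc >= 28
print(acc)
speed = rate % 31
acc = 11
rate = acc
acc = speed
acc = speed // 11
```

Transformed code:
pairs = 18
pairs = acc >= 28
print(acc)
pairs = rate % 31
acc = 11
rate = acc
acc = pairs
acc = pairs // 11

7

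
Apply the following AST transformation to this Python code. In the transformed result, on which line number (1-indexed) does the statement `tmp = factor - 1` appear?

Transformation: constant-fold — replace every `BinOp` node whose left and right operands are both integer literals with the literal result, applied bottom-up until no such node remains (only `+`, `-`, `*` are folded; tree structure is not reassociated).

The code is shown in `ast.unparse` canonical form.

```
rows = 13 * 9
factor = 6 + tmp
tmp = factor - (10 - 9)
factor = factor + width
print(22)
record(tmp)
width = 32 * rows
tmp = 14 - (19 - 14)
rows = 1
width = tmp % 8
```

Transformed code:
rows = 117
factor = 6 + tmp
tmp = factor - 1
factor = factor + width
print(22)
record(tmp)
width = 32 * rows
tmp = 9
rows = 1
width = tmp % 8

3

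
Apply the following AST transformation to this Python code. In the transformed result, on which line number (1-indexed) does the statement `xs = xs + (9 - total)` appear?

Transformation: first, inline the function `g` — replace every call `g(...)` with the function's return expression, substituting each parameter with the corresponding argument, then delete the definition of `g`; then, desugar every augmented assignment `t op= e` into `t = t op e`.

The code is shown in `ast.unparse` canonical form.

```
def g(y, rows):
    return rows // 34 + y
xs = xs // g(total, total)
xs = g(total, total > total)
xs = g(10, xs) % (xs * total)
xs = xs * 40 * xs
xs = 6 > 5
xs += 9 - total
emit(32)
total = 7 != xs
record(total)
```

6

Transformed code:
xs = xs // (total // 34 + total)
xs = (total > total) // 34 + total
xs = (xs // 34 + 10) % (xs * total)
xs = xs * 40 * xs
xs = 6 > 5
xs = xs + (9 - total)
emit(32)
total = 7 != xs
record(total)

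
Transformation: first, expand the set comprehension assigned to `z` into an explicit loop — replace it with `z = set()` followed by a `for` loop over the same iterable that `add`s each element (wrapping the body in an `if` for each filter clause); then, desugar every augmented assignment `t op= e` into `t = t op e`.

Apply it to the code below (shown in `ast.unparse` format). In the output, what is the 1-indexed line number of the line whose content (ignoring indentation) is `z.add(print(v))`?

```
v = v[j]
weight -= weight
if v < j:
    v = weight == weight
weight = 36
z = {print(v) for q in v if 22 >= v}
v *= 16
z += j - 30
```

Transformed code:
v = v[j]
weight = weight - weight
if v < j:
    v = weight == weight
weight = 36
z = set()
for q in v:
    if 22 >= v:
        z.add(print(v))
v = v * 16
z = z + (j - 30)

9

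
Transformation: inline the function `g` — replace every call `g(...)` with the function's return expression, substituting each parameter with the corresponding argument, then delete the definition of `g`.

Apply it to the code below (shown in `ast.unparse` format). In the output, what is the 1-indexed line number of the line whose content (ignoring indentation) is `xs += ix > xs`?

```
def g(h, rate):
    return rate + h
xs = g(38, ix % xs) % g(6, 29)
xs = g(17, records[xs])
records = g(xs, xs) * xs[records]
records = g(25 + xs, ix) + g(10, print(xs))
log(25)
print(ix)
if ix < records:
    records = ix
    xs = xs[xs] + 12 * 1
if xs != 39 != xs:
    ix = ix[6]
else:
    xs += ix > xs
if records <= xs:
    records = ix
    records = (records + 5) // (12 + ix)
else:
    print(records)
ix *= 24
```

Transformed code:
xs = (ix % xs + 38) % (29 + 6)
xs = records[xs] + 17
records = (xs + xs) * xs[records]
records = ix + (25 + xs) + (print(xs) + 10)
log(25)
print(ix)
if ix < records:
    records = ix
    xs = xs[xs] + 12 * 1
if xs != 39 != xs:
    ix = ix[6]
else:
    xs += ix > xs
if records <= xs:
    records = ix
    records = (records + 5) // (12 + ix)
else:
    print(records)
ix *= 24

13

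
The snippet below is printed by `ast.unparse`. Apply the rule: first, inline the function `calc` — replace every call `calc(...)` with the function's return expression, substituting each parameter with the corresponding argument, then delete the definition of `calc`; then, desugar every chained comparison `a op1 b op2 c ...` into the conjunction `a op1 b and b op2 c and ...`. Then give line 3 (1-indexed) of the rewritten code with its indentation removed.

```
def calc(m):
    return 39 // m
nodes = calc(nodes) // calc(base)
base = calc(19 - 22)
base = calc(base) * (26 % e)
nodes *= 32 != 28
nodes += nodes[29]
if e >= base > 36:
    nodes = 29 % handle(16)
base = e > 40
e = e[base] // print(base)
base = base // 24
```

base = 39 // base * (26 % e)

Transformed code:
nodes = 39 // nodes // (39 // base)
base = 39 // (19 - 22)
base = 39 // base * (26 % e)
nodes *= 32 != 28
nodes += nodes[29]
if e >= base and base > 36:
    nodes = 29 % handle(16)
base = e > 40
e = e[base] // print(base)
base = base // 24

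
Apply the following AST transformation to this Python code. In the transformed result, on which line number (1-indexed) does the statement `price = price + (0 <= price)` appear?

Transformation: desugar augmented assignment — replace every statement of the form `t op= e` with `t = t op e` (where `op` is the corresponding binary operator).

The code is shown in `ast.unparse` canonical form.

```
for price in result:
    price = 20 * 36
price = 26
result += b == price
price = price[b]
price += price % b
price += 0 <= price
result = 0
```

7

Transformed code:
for price in result:
    price = 20 * 36
price = 26
result = result + (b == price)
price = price[b]
price = price + price % b
price = price + (0 <= price)
result = 0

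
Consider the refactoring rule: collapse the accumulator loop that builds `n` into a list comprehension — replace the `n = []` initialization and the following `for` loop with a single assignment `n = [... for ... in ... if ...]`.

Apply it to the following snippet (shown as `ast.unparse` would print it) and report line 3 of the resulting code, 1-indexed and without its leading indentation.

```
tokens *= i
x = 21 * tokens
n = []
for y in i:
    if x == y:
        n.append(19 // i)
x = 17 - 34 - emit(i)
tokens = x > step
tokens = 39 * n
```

Transformed code:
tokens *= i
x = 21 * tokens
n = [19 // i for y in i if x == y]
x = 17 - 34 - emit(i)
tokens = x > step
tokens = 39 * n

n = [19 // i for y in i if x == y]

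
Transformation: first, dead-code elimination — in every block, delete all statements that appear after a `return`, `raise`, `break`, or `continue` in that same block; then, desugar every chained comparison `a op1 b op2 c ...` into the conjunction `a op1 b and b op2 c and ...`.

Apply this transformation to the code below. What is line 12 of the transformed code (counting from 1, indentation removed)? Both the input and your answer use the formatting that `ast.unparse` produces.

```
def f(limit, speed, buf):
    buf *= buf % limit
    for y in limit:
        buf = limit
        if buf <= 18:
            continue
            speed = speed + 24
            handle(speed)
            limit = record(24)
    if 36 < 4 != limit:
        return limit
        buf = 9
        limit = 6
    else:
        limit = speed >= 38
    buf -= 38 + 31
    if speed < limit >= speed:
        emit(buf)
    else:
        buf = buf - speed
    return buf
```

if speed < limit and limit >= speed:

Transformed code:
def f(limit, speed, buf):
    buf *= buf % limit
    for y in limit:
        buf = limit
        if buf <= 18:
            continue
    if 36 < 4 and 4 != limit:
        return limit
    else:
        limit = speed >= 38
    buf -= 38 + 31
    if speed < limit and limit >= speed:
        emit(buf)
    else:
        buf = buf - speed
    return buf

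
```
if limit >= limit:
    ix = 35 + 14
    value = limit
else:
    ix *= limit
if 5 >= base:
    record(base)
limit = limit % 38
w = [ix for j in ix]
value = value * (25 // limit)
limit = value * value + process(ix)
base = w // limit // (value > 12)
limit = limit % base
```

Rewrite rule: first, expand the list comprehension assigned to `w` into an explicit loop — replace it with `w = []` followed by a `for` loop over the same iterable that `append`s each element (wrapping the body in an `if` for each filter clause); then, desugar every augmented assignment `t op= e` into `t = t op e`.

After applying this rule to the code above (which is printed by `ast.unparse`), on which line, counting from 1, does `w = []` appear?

9

Transformed code:
if limit >= limit:
    ix = 35 + 14
    value = limit
else:
    ix = ix * limit
if 5 >= base:
    record(base)
limit = limit % 38
w = []
for j in ix:
    w.append(ix)
value = value * (25 // limit)
limit = value * value + process(ix)
base = w // limit // (value > 12)
limit = limit % base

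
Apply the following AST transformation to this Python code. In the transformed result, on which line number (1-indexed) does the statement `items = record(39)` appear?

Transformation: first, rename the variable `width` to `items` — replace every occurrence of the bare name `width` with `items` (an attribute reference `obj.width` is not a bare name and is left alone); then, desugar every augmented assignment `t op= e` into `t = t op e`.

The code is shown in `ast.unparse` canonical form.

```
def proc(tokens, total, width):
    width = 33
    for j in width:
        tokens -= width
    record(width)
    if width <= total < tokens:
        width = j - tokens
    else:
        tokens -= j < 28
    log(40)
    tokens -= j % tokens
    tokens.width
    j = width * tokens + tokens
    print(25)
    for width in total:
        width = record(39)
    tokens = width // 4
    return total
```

16

Transformed code:
def proc(tokens, total, items):
    items = 33
    for j in items:
        tokens = tokens - items
    record(items)
    if items <= total < tokens:
        items = j - tokens
    else:
        tokens = tokens - (j < 28)
    log(40)
    tokens = tokens - j % tokens
    tokens.width
    j = items * tokens + tokens
    print(25)
    for items in total:
        items = record(39)
    tokens = items // 4
    return total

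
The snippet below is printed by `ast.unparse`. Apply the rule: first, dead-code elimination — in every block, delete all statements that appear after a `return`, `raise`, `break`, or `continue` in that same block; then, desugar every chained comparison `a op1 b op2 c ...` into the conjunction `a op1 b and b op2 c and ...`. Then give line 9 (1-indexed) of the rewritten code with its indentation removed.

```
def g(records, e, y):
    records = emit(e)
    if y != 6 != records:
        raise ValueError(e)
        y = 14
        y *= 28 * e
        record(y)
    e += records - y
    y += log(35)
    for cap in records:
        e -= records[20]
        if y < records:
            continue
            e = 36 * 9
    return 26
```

Transformed code:
def g(records, e, y):
    records = emit(e)
    if y != 6 and 6 != records:
        raise ValueError(e)
    e += records - y
    y += log(35)
    for cap in records:
        e -= records[20]
        if y < records:
            continue
    return 26

if y < records:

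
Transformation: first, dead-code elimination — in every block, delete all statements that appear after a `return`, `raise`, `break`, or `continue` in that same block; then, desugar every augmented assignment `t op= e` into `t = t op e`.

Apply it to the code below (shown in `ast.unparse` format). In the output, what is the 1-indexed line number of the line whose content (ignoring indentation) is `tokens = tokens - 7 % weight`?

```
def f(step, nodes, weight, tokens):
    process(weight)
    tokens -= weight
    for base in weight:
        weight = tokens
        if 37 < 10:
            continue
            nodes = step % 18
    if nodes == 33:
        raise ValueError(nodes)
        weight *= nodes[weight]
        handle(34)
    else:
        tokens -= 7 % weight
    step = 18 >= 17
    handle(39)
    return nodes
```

11

Transformed code:
def f(step, nodes, weight, tokens):
    process(weight)
    tokens = tokens - weight
    for base in weight:
        weight = tokens
        if 37 < 10:
            continue
    if nodes == 33:
        raise ValueError(nodes)
    else:
        tokens = tokens - 7 % weight
    step = 18 >= 17
    handle(39)
    return nodes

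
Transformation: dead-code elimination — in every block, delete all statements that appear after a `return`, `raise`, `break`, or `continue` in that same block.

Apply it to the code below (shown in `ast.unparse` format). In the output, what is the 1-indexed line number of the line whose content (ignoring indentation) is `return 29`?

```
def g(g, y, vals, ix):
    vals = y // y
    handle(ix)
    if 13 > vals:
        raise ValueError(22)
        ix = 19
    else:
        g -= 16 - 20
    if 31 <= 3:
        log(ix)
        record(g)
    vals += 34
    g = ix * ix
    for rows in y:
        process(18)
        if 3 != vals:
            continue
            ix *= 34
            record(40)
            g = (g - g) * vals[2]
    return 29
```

17

Transformed code:
def g(g, y, vals, ix):
    vals = y // y
    handle(ix)
    if 13 > vals:
        raise ValueError(22)
    else:
        g -= 16 - 20
    if 31 <= 3:
        log(ix)
        record(g)
    vals += 34
    g = ix * ix
    for rows in y:
        process(18)
        if 3 != vals:
            continue
    return 29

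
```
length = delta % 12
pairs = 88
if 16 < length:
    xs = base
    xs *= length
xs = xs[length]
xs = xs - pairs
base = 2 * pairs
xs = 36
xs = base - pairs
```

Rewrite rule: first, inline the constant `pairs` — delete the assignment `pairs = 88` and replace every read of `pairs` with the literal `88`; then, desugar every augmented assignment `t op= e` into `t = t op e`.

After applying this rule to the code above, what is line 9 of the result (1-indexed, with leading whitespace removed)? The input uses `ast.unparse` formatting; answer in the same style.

xs = base - 88

Transformed code:
length = delta % 12
if 16 < length:
    xs = base
    xs = xs * length
xs = xs[length]
xs = xs - 88
base = 2 * 88
xs = 36
xs = base - 88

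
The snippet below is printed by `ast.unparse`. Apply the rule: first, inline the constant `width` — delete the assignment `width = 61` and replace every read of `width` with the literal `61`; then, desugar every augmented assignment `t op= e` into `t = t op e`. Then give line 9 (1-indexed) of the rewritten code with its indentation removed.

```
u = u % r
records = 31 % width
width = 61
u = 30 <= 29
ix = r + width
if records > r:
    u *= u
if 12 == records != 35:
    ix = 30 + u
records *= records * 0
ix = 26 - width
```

Transformed code:
u = u % r
records = 31 % 61
u = 30 <= 29
ix = r + 61
if records > r:
    u = u * u
if 12 == records != 35:
    ix = 30 + u
records = records * (records * 0)
ix = 26 - 61

records = records * (records * 0)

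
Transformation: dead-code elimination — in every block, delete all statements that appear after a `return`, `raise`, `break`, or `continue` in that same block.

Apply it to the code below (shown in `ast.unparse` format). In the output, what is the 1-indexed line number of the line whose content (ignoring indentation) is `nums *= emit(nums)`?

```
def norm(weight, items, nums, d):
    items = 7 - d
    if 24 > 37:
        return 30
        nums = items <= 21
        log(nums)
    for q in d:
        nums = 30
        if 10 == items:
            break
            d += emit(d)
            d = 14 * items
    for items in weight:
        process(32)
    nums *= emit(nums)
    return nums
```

Transformed code:
def norm(weight, items, nums, d):
    items = 7 - d
    if 24 > 37:
        return 30
    for q in d:
        nums = 30
        if 10 == items:
            break
    for items in weight:
        process(32)
    nums *= emit(nums)
    return nums

11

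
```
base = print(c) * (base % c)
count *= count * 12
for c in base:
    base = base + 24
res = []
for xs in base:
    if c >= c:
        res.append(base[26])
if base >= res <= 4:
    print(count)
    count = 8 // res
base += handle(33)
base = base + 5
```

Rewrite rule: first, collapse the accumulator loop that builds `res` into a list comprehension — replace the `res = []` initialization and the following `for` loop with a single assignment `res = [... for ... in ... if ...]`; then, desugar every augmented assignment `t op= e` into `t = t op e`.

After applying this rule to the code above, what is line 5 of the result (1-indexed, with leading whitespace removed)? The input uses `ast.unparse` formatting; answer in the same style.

res = [base[26] for xs in base if c >= c]

Transformed code:
base = print(c) * (base % c)
count = count * (count * 12)
for c in base:
    base = base + 24
res = [base[26] for xs in base if c >= c]
if base >= res <= 4:
    print(count)
    count = 8 // res
base = base + handle(33)
base = base + 5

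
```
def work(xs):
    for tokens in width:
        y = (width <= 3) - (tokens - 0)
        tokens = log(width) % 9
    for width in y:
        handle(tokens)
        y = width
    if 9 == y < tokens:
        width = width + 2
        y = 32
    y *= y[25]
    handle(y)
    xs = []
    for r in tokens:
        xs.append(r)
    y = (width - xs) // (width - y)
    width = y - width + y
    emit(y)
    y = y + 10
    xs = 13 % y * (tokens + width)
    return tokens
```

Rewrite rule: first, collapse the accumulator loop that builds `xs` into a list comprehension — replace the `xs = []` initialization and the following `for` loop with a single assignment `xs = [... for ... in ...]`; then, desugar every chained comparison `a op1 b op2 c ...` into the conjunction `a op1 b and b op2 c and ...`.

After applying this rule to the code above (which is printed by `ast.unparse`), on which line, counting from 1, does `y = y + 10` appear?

17

Transformed code:
def work(xs):
    for tokens in width:
        y = (width <= 3) - (tokens - 0)
        tokens = log(width) % 9
    for width in y:
        handle(tokens)
        y = width
    if 9 == y and y < tokens:
        width = width + 2
        y = 32
    y *= y[25]
    handle(y)
    xs = [r for r in tokens]
    y = (width - xs) // (width - y)
    width = y - width + y
    emit(y)
    y = y + 10
    xs = 13 % y * (tokens + width)
    return tokens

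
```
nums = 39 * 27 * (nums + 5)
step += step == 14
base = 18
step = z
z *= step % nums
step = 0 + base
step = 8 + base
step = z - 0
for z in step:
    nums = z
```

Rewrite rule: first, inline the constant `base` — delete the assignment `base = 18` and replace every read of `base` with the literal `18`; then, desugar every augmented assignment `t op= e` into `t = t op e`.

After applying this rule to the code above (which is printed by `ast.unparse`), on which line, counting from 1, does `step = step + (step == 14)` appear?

2

Transformed code:
nums = 39 * 27 * (nums + 5)
step = step + (step == 14)
step = z
z = z * (step % nums)
step = 0 + 18
step = 8 + 18
step = z - 0
for z in step:
    nums = z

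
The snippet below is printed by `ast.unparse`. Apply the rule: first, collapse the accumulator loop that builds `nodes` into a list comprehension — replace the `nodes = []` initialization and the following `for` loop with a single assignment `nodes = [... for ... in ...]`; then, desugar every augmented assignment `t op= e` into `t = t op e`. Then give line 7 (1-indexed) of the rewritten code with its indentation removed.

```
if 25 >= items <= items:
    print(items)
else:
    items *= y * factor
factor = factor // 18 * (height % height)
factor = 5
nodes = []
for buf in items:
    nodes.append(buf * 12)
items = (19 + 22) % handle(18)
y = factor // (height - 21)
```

nodes = [buf * 12 for buf in items]

Transformed code:
if 25 >= items <= items:
    print(items)
else:
    items = items * (y * factor)
factor = factor // 18 * (height % height)
factor = 5
nodes = [buf * 12 for buf in items]
items = (19 + 22) % handle(18)
y = factor // (height - 21)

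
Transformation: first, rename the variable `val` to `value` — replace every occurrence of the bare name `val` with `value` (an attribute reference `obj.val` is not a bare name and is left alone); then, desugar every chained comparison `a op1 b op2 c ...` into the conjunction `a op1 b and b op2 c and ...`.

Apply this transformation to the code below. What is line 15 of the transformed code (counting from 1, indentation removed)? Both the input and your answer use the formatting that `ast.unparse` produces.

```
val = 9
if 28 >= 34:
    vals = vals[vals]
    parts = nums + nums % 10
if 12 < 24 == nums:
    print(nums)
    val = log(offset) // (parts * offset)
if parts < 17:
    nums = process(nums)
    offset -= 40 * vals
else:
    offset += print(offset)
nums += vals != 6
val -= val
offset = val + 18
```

Transformed code:
value = 9
if 28 >= 34:
    vals = vals[vals]
    parts = nums + nums % 10
if 12 < 24 and 24 == nums:
    print(nums)
    value = log(offset) // (parts * offset)
if parts < 17:
    nums = process(nums)
    offset -= 40 * vals
else:
    offset += print(offset)
nums += vals != 6
value -= value
offset = value + 18

offset = value + 18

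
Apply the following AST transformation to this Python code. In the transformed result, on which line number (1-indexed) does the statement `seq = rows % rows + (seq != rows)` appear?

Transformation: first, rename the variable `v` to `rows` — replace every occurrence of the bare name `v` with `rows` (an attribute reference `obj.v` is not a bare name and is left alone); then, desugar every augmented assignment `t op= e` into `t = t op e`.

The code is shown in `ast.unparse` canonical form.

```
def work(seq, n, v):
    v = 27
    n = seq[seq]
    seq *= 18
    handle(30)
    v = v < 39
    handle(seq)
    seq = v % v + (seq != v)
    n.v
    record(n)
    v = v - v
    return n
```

8

Transformed code:
def work(seq, n, rows):
    rows = 27
    n = seq[seq]
    seq = seq * 18
    handle(30)
    rows = rows < 39
    handle(seq)
    seq = rows % rows + (seq != rows)
    n.v
    record(n)
    rows = rows - rows
    return n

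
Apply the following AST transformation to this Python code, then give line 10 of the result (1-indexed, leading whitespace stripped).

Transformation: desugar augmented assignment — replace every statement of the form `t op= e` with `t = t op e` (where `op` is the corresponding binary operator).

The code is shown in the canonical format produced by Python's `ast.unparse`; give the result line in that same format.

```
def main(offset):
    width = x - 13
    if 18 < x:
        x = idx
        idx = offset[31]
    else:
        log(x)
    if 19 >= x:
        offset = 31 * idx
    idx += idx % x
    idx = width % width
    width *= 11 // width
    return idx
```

idx = idx + idx % x

Transformed code:
def main(offset):
    width = x - 13
    if 18 < x:
        x = idx
        idx = offset[31]
    else:
        log(x)
    if 19 >= x:
        offset = 31 * idx
    idx = idx + idx % x
    idx = width % width
    width = width * (11 // width)
    return idx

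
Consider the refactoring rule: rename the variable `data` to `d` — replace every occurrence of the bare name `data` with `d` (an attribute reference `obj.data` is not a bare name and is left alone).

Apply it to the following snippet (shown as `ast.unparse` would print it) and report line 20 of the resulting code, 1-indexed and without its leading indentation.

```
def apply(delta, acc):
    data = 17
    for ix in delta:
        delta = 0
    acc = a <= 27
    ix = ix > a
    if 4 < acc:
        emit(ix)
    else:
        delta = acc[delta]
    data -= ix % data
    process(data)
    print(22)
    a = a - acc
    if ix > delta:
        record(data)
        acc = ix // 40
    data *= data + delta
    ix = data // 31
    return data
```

return d

Transformed code:
def apply(delta, acc):
    d = 17
    for ix in delta:
        delta = 0
    acc = a <= 27
    ix = ix > a
    if 4 < acc:
        emit(ix)
    else:
        delta = acc[delta]
    d -= ix % d
    process(d)
    print(22)
    a = a - acc
    if ix > delta:
        record(d)
        acc = ix // 40
    d *= d + delta
    ix = d // 31
    return d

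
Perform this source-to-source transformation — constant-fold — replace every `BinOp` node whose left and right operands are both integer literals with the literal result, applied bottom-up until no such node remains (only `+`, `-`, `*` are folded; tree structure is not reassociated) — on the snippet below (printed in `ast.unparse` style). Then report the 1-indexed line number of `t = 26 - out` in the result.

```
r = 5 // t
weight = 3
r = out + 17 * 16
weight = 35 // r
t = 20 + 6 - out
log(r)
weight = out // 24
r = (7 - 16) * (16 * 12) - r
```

Transformed code:
r = 5 // t
weight = 3
r = out + 272
weight = 35 // r
t = 26 - out
log(r)
weight = out // 24
r = -1728 - r

5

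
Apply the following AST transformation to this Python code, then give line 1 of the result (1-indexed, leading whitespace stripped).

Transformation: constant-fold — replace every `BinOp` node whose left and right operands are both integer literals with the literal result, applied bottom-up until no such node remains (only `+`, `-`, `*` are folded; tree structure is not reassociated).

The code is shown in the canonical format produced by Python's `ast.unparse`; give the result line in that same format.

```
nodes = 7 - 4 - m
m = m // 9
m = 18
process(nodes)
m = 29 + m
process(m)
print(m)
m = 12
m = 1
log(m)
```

Transformed code:
nodes = 3 - m
m = m // 9
m = 18
process(nodes)
m = 29 + m
process(m)
print(m)
m = 12
m = 1
log(m)

nodes = 3 - m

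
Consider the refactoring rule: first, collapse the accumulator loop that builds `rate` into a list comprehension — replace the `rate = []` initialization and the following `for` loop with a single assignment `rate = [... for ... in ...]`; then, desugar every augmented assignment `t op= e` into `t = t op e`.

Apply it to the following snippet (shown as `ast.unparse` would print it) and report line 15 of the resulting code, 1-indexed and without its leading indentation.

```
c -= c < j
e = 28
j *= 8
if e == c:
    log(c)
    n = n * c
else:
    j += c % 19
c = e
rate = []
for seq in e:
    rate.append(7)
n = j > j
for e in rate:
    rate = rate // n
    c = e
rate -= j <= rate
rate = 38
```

Transformed code:
c = c - (c < j)
e = 28
j = j * 8
if e == c:
    log(c)
    n = n * c
else:
    j = j + c % 19
c = e
rate = [7 for seq in e]
n = j > j
for e in rate:
    rate = rate // n
    c = e
rate = rate - (j <= rate)
rate = 38

rate = rate - (j <= rate)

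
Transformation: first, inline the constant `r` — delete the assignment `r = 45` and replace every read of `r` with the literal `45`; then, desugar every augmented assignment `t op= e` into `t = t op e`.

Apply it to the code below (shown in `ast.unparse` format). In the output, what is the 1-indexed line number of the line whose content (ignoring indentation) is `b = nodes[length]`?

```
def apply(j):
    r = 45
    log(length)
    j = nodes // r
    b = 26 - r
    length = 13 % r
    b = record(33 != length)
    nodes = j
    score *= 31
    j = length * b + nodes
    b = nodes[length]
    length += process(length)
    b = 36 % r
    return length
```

Transformed code:
def apply(j):
    log(length)
    j = nodes // 45
    b = 26 - 45
    length = 13 % 45
    b = record(33 != length)
    nodes = j
    score = score * 31
    j = length * b + nodes
    b = nodes[length]
    length = length + process(length)
    b = 36 % 45
    return length

10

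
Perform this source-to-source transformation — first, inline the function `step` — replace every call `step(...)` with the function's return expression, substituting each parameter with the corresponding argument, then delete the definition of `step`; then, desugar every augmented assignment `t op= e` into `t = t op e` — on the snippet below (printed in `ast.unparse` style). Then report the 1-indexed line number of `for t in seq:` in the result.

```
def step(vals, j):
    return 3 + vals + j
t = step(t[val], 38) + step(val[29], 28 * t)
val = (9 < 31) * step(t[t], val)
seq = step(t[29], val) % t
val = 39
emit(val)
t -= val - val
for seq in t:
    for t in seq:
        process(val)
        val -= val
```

8

Transformed code:
t = 3 + t[val] + 38 + (3 + val[29] + 28 * t)
val = (9 < 31) * (3 + t[t] + val)
seq = (3 + t[29] + val) % t
val = 39
emit(val)
t = t - (val - val)
for seq in t:
    for t in seq:
        process(val)
        val = val - val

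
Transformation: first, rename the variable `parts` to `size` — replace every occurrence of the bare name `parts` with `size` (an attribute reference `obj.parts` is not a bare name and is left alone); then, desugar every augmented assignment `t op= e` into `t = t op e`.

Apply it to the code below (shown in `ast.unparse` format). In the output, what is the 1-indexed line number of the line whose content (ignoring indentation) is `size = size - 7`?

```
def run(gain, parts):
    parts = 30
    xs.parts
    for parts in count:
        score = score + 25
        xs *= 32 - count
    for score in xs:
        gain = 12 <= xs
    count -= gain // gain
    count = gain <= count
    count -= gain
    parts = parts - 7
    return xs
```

Transformed code:
def run(gain, size):
    size = 30
    xs.parts
    for size in count:
        score = score + 25
        xs = xs * (32 - count)
    for score in xs:
        gain = 12 <= xs
    count = count - gain // gain
    count = gain <= count
    count = count - gain
    size = size - 7
    return xs

12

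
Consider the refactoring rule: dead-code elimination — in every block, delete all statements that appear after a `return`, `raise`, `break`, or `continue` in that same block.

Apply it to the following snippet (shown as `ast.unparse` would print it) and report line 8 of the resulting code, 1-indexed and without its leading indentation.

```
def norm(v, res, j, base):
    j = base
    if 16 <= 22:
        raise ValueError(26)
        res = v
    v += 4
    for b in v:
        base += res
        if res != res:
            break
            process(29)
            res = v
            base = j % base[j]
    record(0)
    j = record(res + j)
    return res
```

if res != res:

Transformed code:
def norm(v, res, j, base):
    j = base
    if 16 <= 22:
        raise ValueError(26)
    v += 4
    for b in v:
        base += res
        if res != res:
            break
    record(0)
    j = record(res + j)
    return res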